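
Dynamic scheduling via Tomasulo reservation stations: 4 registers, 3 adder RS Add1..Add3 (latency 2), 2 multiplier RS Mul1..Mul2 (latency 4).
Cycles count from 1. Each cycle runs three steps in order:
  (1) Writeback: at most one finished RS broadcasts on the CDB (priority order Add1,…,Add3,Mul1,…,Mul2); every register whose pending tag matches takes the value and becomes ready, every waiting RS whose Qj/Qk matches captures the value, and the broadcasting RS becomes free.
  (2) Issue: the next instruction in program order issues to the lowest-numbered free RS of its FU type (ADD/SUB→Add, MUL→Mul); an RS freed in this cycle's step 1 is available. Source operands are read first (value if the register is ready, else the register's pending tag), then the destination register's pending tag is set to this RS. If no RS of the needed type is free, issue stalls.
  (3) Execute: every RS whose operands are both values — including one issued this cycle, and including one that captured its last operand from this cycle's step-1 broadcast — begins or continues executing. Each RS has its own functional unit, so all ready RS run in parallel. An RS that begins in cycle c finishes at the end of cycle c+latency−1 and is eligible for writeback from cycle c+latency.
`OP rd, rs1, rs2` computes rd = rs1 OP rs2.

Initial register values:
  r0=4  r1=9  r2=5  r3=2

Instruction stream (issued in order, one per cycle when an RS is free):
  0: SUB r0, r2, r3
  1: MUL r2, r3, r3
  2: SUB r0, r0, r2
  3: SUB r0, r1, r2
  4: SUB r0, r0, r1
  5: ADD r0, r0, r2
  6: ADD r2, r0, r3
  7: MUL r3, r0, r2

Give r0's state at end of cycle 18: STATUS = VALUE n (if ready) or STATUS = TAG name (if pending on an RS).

cycle 1: issue SUB r0<-Add1 // r0:Add1,r1:9,r2:5,r3:2
cycle 2: issue MUL r2<-Mul1 // r0:Add1,r1:9,r2:Mul1,r3:2
cycle 3: CDB Add1=3; issue SUB r0<-Add1 // r0:Add1,r1:9,r2:Mul1,r3:2
cycle 4: issue SUB r0<-Add2 // r0:Add2,r1:9,r2:Mul1,r3:2
cycle 5: issue SUB r0<-Add3 // r0:Add3,r1:9,r2:Mul1,r3:2
cycle 6: CDB Mul1=4; stall // r0:Add3,r1:9,r2:4,r3:2
cycle 7: stall // r0:Add3,r1:9,r2:4,r3:2
cycle 8: CDB Add1=-1; issue ADD r0<-Add1 // r0:Add1,r1:9,r2:4,r3:2
cycle 9: CDB Add2=5; issue ADD r2<-Add2 // r0:Add1,r1:9,r2:Add2,r3:2
cycle 10: issue MUL r3<-Mul1 // r0:Add1,r1:9,r2:Add2,r3:Mul1
cycle 11: CDB Add3=-4 // r0:Add1,r1:9,r2:Add2,r3:Mul1
cycle 12: - // r0:Add1,r1:9,r2:Add2,r3:Mul1
cycle 13: CDB Add1=0 // r0:0,r1:9,r2:Add2,r3:Mul1
cycle 14: - // r0:0,r1:9,r2:Add2,r3:Mul1
cycle 15: CDB Add2=2 // r0:0,r1:9,r2:2,r3:Mul1
cycle 16: - // r0:0,r1:9,r2:2,r3:Mul1
cycle 17: - // r0:0,r1:9,r2:2,r3:Mul1
cycle 18: - // r0:0,r1:9,r2:2,r3:Mul1

STATUS = VALUE 0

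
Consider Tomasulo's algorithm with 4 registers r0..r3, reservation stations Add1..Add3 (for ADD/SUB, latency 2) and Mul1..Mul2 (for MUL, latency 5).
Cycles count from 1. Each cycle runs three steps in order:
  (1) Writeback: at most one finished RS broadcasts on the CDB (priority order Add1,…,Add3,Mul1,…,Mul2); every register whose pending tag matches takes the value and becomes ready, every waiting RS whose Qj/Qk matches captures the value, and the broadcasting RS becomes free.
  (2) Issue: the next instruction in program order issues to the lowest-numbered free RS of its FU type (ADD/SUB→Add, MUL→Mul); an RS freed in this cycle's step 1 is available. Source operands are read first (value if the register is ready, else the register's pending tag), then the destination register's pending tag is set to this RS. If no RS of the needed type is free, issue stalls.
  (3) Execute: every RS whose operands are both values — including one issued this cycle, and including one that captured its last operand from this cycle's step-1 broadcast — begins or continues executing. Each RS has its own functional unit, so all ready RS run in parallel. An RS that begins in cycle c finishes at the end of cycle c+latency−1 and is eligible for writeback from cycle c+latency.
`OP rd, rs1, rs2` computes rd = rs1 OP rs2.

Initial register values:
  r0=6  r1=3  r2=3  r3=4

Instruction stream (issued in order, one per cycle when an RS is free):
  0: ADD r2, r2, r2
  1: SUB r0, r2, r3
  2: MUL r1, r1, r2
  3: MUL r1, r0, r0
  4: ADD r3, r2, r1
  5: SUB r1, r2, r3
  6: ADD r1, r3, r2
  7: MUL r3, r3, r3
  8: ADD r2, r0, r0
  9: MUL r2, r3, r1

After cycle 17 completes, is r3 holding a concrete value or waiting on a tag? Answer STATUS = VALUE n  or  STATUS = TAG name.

c1: issue ADD r2<-Add1 | r0:6,r1:3,r2:Add1,r3:4
c2: issue SUB r0<-Add2 | r0:Add2,r1:3,r2:Add1,r3:4
c3: CDB Add1=6; issue MUL r1<-Mul1 | r0:Add2,r1:Mul1,r2:6,r3:4
c4: issue MUL r1<-Mul2 | r0:Add2,r1:Mul2,r2:6,r3:4
c5: CDB Add2=2; issue ADD r3<-Add1 | r0:2,r1:Mul2,r2:6,r3:Add1
c6: issue SUB r1<-Add2 | r0:2,r1:Add2,r2:6,r3:Add1
c7: issue ADD r1<-Add3 | r0:2,r1:Add3,r2:6,r3:Add1
c8: CDB Mul1=18; issue MUL r3<-Mul1 | r0:2,r1:Add3,r2:6,r3:Mul1
c9: stall | r0:2,r1:Add3,r2:6,r3:Mul1
c10: CDB Mul2=4; stall | r0:2,r1:Add3,r2:6,r3:Mul1
c11: stall | r0:2,r1:Add3,r2:6,r3:Mul1
c12: CDB Add1=10; issue ADD r2<-Add1 | r0:2,r1:Add3,r2:Add1,r3:Mul1
c13: issue MUL r2<-Mul2 | r0:2,r1:Add3,r2:Mul2,r3:Mul1
c14: CDB Add1=4 | r0:2,r1:Add3,r2:Mul2,r3:Mul1
c15: CDB Add2=-4 | r0:2,r1:Add3,r2:Mul2,r3:Mul1
c16: CDB Add3=16 | r0:2,r1:16,r2:Mul2,r3:Mul1
c17: CDB Mul1=100 | r0:2,r1:16,r2:Mul2,r3:100

STATUS = VALUE 100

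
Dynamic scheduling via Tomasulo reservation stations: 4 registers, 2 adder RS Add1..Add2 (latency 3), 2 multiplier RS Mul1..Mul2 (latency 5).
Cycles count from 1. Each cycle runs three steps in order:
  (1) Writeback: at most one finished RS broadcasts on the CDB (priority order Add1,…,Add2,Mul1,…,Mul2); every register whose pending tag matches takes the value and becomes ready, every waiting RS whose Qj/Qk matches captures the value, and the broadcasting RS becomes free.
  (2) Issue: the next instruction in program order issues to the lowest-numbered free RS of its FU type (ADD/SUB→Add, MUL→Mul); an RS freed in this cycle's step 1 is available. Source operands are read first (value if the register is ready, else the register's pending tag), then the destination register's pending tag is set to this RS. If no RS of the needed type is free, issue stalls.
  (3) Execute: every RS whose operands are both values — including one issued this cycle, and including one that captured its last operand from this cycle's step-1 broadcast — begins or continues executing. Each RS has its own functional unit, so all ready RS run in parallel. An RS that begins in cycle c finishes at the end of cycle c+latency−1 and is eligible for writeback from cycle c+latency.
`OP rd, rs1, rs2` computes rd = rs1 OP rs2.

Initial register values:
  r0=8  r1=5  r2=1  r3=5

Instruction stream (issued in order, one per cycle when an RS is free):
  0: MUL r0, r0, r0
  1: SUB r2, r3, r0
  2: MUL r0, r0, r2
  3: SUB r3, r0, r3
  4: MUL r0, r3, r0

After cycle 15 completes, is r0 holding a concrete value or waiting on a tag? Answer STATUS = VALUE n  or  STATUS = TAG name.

STATUS = TAG Mul1

c1: issue MUL r0<-Mul1 | r0:Mul1,r1:5,r2:1,r3:5
c2: issue SUB r2<-Add1 | r0:Mul1,r1:5,r2:Add1,r3:5
c3: issue MUL r0<-Mul2 | r0:Mul2,r1:5,r2:Add1,r3:5
c4: issue SUB r3<-Add2 | r0:Mul2,r1:5,r2:Add1,r3:Add2
c5: stall | r0:Mul2,r1:5,r2:Add1,r3:Add2
c6: CDB Mul1=64; issue MUL r0<-Mul1 | r0:Mul1,r1:5,r2:Add1,r3:Add2
c7: - | r0:Mul1,r1:5,r2:Add1,r3:Add2
c8: - | r0:Mul1,r1:5,r2:Add1,r3:Add2
c9: CDB Add1=-59 | r0:Mul1,r1:5,r2:-59,r3:Add2
c10: - | r0:Mul1,r1:5,r2:-59,r3:Add2
c11: - | r0:Mul1,r1:5,r2:-59,r3:Add2
c12: - | r0:Mul1,r1:5,r2:-59,r3:Add2
c13: - | r0:Mul1,r1:5,r2:-59,r3:Add2
c14: CDB Mul2=-3776 | r0:Mul1,r1:5,r2:-59,r3:Add2
c15: - | r0:Mul1,r1:5,r2:-59,r3:Add2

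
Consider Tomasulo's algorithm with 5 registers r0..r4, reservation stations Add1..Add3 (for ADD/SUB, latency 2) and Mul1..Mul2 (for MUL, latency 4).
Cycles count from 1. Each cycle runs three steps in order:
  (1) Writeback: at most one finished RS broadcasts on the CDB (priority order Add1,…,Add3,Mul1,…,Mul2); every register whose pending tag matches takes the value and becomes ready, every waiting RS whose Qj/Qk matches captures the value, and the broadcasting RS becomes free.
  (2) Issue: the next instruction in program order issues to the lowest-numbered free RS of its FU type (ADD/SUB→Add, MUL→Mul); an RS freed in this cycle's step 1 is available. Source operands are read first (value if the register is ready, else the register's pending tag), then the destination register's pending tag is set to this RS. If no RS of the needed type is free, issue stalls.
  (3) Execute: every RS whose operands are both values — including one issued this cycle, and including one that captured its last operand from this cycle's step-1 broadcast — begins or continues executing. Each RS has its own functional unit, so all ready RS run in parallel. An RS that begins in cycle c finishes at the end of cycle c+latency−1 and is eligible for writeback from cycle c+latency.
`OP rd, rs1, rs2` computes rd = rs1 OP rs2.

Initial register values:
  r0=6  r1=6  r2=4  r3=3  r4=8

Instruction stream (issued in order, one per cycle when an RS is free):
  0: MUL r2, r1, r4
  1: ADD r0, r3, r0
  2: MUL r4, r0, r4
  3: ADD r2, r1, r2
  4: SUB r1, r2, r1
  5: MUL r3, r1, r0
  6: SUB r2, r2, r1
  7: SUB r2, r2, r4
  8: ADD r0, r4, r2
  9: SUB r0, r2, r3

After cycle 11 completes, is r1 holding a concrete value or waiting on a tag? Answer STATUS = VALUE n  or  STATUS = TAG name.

STATUS = VALUE 48

cycle 1: issue MUL r2<-Mul1 // r0:6,r1:6,r2:Mul1,r3:3,r4:8
cycle 2: issue ADD r0<-Add1 // r0:Add1,r1:6,r2:Mul1,r3:3,r4:8
cycle 3: issue MUL r4<-Mul2 // r0:Add1,r1:6,r2:Mul1,r3:3,r4:Mul2
cycle 4: CDB Add1=9; issue ADD r2<-Add1 // r0:9,r1:6,r2:Add1,r3:3,r4:Mul2
cycle 5: CDB Mul1=48; issue SUB r1<-Add2 // r0:9,r1:Add2,r2:Add1,r3:3,r4:Mul2
cycle 6: issue MUL r3<-Mul1 // r0:9,r1:Add2,r2:Add1,r3:Mul1,r4:Mul2
cycle 7: CDB Add1=54; issue SUB r2<-Add1 // r0:9,r1:Add2,r2:Add1,r3:Mul1,r4:Mul2
cycle 8: CDB Mul2=72; issue SUB r2<-Add3 // r0:9,r1:Add2,r2:Add3,r3:Mul1,r4:72
cycle 9: CDB Add2=48; issue ADD r0<-Add2 // r0:Add2,r1:48,r2:Add3,r3:Mul1,r4:72
cycle 10: stall // r0:Add2,r1:48,r2:Add3,r3:Mul1,r4:72
cycle 11: CDB Add1=6; issue SUB r0<-Add1 // r0:Add1,r1:48,r2:Add3,r3:Mul1,r4:72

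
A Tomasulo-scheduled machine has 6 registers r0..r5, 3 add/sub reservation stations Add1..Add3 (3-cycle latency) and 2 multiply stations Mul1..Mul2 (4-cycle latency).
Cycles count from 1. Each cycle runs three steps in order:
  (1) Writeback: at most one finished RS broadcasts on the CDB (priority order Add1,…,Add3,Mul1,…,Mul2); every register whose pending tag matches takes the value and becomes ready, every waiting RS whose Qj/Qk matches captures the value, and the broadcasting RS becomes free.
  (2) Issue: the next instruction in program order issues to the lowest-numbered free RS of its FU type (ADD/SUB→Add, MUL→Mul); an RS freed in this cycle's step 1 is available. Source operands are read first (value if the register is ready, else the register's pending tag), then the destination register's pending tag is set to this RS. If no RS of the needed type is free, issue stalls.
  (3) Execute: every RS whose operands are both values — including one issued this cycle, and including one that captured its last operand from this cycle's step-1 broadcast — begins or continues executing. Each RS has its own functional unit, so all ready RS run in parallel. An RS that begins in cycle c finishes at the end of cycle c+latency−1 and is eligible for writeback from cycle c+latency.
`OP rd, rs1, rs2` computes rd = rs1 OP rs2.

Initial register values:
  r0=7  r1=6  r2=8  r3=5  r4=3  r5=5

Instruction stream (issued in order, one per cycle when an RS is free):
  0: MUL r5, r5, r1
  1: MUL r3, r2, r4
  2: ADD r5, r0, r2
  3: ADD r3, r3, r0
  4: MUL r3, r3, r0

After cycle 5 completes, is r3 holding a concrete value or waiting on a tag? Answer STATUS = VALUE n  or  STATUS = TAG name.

  c1: issue MUL r5<-Mul1  regs: r0:7,r1:6,r2:8,r3:5,r4:3,r5:Mul1
  c2: issue MUL r3<-Mul2  regs: r0:7,r1:6,r2:8,r3:Mul2,r4:3,r5:Mul1
  c3: issue ADD r5<-Add1  regs: r0:7,r1:6,r2:8,r3:Mul2,r4:3,r5:Add1
  c4: issue ADD r3<-Add2  regs: r0:7,r1:6,r2:8,r3:Add2,r4:3,r5:Add1
  c5: CDB Mul1=30; issue MUL r3<-Mul1  regs: r0:7,r1:6,r2:8,r3:Mul1,r4:3,r5:Add1

STATUS = TAG Mul1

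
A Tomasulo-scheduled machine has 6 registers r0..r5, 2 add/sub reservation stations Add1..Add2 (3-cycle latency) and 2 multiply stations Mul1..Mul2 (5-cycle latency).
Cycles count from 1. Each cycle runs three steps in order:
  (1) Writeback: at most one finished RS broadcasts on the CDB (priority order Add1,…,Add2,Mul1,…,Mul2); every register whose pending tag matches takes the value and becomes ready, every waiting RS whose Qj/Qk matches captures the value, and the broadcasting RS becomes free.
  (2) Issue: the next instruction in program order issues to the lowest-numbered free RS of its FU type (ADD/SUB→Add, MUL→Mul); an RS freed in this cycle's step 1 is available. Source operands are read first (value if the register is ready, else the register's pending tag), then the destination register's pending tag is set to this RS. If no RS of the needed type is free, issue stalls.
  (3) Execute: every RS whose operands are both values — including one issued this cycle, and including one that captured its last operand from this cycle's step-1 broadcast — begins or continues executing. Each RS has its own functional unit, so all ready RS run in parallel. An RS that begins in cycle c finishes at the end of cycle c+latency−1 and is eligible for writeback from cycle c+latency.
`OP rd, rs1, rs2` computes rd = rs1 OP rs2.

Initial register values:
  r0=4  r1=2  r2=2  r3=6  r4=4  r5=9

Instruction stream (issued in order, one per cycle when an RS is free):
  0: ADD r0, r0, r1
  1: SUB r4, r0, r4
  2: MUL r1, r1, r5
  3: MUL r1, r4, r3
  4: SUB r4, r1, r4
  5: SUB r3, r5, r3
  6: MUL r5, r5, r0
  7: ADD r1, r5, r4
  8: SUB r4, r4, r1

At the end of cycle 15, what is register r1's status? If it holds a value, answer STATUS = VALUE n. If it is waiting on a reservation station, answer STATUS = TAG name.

STATUS = TAG Add2

c1: issue ADD r0<-Add1 | r0:Add1,r1:2,r2:2,r3:6,r4:4,r5:9
c2: issue SUB r4<-Add2 | r0:Add1,r1:2,r2:2,r3:6,r4:Add2,r5:9
c3: issue MUL r1<-Mul1 | r0:Add1,r1:Mul1,r2:2,r3:6,r4:Add2,r5:9
c4: CDB Add1=6; issue MUL r1<-Mul2 | r0:6,r1:Mul2,r2:2,r3:6,r4:Add2,r5:9
c5: issue SUB r4<-Add1 | r0:6,r1:Mul2,r2:2,r3:6,r4:Add1,r5:9
c6: stall | r0:6,r1:Mul2,r2:2,r3:6,r4:Add1,r5:9
c7: CDB Add2=2; issue SUB r3<-Add2 | r0:6,r1:Mul2,r2:2,r3:Add2,r4:Add1,r5:9
c8: CDB Mul1=18; issue MUL r5<-Mul1 | r0:6,r1:Mul2,r2:2,r3:Add2,r4:Add1,r5:Mul1
c9: stall | r0:6,r1:Mul2,r2:2,r3:Add2,r4:Add1,r5:Mul1
c10: CDB Add2=3; issue ADD r1<-Add2 | r0:6,r1:Add2,r2:2,r3:3,r4:Add1,r5:Mul1
c11: stall | r0:6,r1:Add2,r2:2,r3:3,r4:Add1,r5:Mul1
c12: CDB Mul2=12; stall | r0:6,r1:Add2,r2:2,r3:3,r4:Add1,r5:Mul1
c13: CDB Mul1=54; stall | r0:6,r1:Add2,r2:2,r3:3,r4:Add1,r5:54
c14: stall | r0:6,r1:Add2,r2:2,r3:3,r4:Add1,r5:54
c15: CDB Add1=10; issue SUB r4<-Add1 | r0:6,r1:Add2,r2:2,r3:3,r4:Add1,r5:54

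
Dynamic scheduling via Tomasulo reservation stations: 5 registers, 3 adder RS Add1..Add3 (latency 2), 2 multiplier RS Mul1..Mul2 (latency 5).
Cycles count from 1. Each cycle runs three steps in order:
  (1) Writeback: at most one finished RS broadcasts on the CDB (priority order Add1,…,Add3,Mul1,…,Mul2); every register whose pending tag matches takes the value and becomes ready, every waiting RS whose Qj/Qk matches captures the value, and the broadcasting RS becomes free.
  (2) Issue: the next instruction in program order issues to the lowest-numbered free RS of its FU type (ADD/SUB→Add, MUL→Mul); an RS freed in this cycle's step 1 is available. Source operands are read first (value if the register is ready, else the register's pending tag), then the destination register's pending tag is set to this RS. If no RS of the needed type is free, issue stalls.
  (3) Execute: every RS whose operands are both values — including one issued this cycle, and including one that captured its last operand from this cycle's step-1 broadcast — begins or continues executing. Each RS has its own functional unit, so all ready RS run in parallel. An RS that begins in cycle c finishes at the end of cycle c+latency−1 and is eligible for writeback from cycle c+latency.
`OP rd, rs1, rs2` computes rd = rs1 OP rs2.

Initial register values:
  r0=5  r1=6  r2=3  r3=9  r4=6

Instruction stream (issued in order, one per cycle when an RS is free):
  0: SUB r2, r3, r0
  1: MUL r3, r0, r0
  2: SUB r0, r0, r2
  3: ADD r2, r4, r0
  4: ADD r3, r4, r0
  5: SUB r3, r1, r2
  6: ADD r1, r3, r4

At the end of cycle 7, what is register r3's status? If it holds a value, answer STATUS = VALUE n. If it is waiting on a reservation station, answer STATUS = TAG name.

STATUS = TAG Add3

  c1: issue SUB r2<-Add1  regs: r0:5,r1:6,r2:Add1,r3:9,r4:6
  c2: issue MUL r3<-Mul1  regs: r0:5,r1:6,r2:Add1,r3:Mul1,r4:6
  c3: CDB Add1=4; issue SUB r0<-Add1  regs: r0:Add1,r1:6,r2:4,r3:Mul1,r4:6
  c4: issue ADD r2<-Add2  regs: r0:Add1,r1:6,r2:Add2,r3:Mul1,r4:6
  c5: CDB Add1=1; issue ADD r3<-Add1  regs: r0:1,r1:6,r2:Add2,r3:Add1,r4:6
  c6: issue SUB r3<-Add3  regs: r0:1,r1:6,r2:Add2,r3:Add3,r4:6
  c7: CDB Add1=7; issue ADD r1<-Add1  regs: r0:1,r1:Add1,r2:Add2,r3:Add3,r4:6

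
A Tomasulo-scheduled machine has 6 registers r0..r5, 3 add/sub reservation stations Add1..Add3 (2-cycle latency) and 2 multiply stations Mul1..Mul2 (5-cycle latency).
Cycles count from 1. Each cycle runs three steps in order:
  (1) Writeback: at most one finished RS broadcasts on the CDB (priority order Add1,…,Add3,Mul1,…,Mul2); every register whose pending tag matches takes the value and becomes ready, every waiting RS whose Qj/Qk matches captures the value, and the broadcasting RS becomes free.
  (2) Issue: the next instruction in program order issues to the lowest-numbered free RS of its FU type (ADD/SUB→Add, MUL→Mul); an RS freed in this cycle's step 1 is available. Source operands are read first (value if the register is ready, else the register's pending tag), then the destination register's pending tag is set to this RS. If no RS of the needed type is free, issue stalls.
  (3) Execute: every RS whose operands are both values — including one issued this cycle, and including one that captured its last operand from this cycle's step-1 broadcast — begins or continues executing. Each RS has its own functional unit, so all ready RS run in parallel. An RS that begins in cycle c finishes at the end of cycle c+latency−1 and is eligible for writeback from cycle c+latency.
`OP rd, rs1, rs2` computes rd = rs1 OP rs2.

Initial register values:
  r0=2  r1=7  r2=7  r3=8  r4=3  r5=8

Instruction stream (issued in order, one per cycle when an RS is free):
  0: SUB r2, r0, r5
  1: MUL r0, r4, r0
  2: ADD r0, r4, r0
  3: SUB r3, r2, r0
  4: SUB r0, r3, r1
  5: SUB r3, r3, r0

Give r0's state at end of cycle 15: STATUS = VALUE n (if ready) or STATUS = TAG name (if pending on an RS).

STATUS = VALUE -22

c1: issue SUB r2<-Add1 | r0:2,r1:7,r2:Add1,r3:8,r4:3,r5:8
c2: issue MUL r0<-Mul1 | r0:Mul1,r1:7,r2:Add1,r3:8,r4:3,r5:8
c3: CDB Add1=-6; issue ADD r0<-Add1 | r0:Add1,r1:7,r2:-6,r3:8,r4:3,r5:8
c4: issue SUB r3<-Add2 | r0:Add1,r1:7,r2:-6,r3:Add2,r4:3,r5:8
c5: issue SUB r0<-Add3 | r0:Add3,r1:7,r2:-6,r3:Add2,r4:3,r5:8
c6: stall | r0:Add3,r1:7,r2:-6,r3:Add2,r4:3,r5:8
c7: CDB Mul1=6; stall | r0:Add3,r1:7,r2:-6,r3:Add2,r4:3,r5:8
c8: stall | r0:Add3,r1:7,r2:-6,r3:Add2,r4:3,r5:8
c9: CDB Add1=9; issue SUB r3<-Add1 | r0:Add3,r1:7,r2:-6,r3:Add1,r4:3,r5:8
c10: - | r0:Add3,r1:7,r2:-6,r3:Add1,r4:3,r5:8
c11: CDB Add2=-15 | r0:Add3,r1:7,r2:-6,r3:Add1,r4:3,r5:8
c12: - | r0:Add3,r1:7,r2:-6,r3:Add1,r4:3,r5:8
c13: CDB Add3=-22 | r0:-22,r1:7,r2:-6,r3:Add1,r4:3,r5:8
c14: - | r0:-22,r1:7,r2:-6,r3:Add1,r4:3,r5:8
c15: CDB Add1=7 | r0:-22,r1:7,r2:-6,r3:7,r4:3,r5:8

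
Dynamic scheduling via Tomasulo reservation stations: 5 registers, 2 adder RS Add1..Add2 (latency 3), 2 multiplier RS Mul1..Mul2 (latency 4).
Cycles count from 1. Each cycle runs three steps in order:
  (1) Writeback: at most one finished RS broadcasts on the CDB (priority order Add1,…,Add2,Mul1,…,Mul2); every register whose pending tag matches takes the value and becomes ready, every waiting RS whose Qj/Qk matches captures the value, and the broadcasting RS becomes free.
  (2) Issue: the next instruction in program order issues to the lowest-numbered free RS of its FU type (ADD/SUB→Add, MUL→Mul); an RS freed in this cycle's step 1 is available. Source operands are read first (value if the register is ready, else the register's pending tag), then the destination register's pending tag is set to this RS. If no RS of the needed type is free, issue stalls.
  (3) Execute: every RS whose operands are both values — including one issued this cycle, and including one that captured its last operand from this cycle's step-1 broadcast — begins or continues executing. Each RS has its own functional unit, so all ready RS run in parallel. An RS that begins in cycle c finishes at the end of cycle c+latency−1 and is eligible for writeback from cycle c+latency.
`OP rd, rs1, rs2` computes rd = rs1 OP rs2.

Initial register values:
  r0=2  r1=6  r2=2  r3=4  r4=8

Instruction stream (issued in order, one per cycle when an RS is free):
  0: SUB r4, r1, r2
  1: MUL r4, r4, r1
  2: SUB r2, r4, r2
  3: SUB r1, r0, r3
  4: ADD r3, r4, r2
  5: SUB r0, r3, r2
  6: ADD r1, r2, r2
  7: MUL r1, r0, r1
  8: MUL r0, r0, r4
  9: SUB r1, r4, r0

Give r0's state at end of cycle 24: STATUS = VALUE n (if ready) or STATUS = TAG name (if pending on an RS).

cycle 1: issue SUB r4<-Add1 // r0:2,r1:6,r2:2,r3:4,r4:Add1
cycle 2: issue MUL r4<-Mul1 // r0:2,r1:6,r2:2,r3:4,r4:Mul1
cycle 3: issue SUB r2<-Add2 // r0:2,r1:6,r2:Add2,r3:4,r4:Mul1
cycle 4: CDB Add1=4; issue SUB r1<-Add1 // r0:2,r1:Add1,r2:Add2,r3:4,r4:Mul1
cycle 5: stall // r0:2,r1:Add1,r2:Add2,r3:4,r4:Mul1
cycle 6: stall // r0:2,r1:Add1,r2:Add2,r3:4,r4:Mul1
cycle 7: CDB Add1=-2; issue ADD r3<-Add1 // r0:2,r1:-2,r2:Add2,r3:Add1,r4:Mul1
cycle 8: CDB Mul1=24; stall // r0:2,r1:-2,r2:Add2,r3:Add1,r4:24
cycle 9: stall // r0:2,r1:-2,r2:Add2,r3:Add1,r4:24
cycle 10: stall // r0:2,r1:-2,r2:Add2,r3:Add1,r4:24
cycle 11: CDB Add2=22; issue SUB r0<-Add2 // r0:Add2,r1:-2,r2:22,r3:Add1,r4:24
cycle 12: stall // r0:Add2,r1:-2,r2:22,r3:Add1,r4:24
cycle 13: stall // r0:Add2,r1:-2,r2:22,r3:Add1,r4:24
cycle 14: CDB Add1=46; issue ADD r1<-Add1 // r0:Add2,r1:Add1,r2:22,r3:46,r4:24
cycle 15: issue MUL r1<-Mul1 // r0:Add2,r1:Mul1,r2:22,r3:46,r4:24
cycle 16: issue MUL r0<-Mul2 // r0:Mul2,r1:Mul1,r2:22,r3:46,r4:24
cycle 17: CDB Add1=44; issue SUB r1<-Add1 // r0:Mul2,r1:Add1,r2:22,r3:46,r4:24
cycle 18: CDB Add2=24 // r0:Mul2,r1:Add1,r2:22,r3:46,r4:24
cycle 19: - // r0:Mul2,r1:Add1,r2:22,r3:46,r4:24
cycle 20: - // r0:Mul2,r1:Add1,r2:22,r3:46,r4:24
cycle 21: - // r0:Mul2,r1:Add1,r2:22,r3:46,r4:24
cycle 22: CDB Mul1=1056 // r0:Mul2,r1:Add1,r2:22,r3:46,r4:24
cycle 23: CDB Mul2=576 // r0:576,r1:Add1,r2:22,r3:46,r4:24
cycle 24: - // r0:576,r1:Add1,r2:22,r3:46,r4:24

STATUS = VALUE 576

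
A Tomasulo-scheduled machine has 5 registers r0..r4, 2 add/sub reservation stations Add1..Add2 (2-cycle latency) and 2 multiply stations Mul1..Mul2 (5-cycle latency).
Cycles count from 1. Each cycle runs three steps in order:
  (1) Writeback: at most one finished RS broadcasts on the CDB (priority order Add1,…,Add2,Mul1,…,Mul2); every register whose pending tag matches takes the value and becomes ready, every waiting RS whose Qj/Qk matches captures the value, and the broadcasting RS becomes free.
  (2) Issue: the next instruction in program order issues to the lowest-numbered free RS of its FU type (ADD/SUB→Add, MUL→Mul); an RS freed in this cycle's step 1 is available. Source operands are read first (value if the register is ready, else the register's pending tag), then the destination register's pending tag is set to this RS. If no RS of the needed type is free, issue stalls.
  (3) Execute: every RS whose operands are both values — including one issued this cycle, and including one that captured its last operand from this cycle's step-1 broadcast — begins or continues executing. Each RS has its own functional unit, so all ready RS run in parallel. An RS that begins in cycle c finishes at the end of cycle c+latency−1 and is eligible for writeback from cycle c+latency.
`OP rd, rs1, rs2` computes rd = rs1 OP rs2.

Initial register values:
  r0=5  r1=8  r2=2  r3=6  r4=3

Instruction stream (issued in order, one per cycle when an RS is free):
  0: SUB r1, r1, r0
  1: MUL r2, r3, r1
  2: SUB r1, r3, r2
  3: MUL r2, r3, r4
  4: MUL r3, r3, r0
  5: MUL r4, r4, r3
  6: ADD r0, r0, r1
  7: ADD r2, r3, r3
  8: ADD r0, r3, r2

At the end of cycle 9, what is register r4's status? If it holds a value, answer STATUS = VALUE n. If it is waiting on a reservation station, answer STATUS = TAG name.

  c1: issue SUB r1<-Add1  regs: r0:5,r1:Add1,r2:2,r3:6,r4:3
  c2: issue MUL r2<-Mul1  regs: r0:5,r1:Add1,r2:Mul1,r3:6,r4:3
  c3: CDB Add1=3; issue SUB r1<-Add1  regs: r0:5,r1:Add1,r2:Mul1,r3:6,r4:3
  c4: issue MUL r2<-Mul2  regs: r0:5,r1:Add1,r2:Mul2,r3:6,r4:3
  c5: stall  regs: r0:5,r1:Add1,r2:Mul2,r3:6,r4:3
  c6: stall  regs: r0:5,r1:Add1,r2:Mul2,r3:6,r4:3
  c7: stall  regs: r0:5,r1:Add1,r2:Mul2,r3:6,r4:3
  c8: CDB Mul1=18; issue MUL r3<-Mul1  regs: r0:5,r1:Add1,r2:Mul2,r3:Mul1,r4:3
  c9: CDB Mul2=18; issue MUL r4<-Mul2  regs: r0:5,r1:Add1,r2:18,r3:Mul1,r4:Mul2

STATUS = TAG Mul2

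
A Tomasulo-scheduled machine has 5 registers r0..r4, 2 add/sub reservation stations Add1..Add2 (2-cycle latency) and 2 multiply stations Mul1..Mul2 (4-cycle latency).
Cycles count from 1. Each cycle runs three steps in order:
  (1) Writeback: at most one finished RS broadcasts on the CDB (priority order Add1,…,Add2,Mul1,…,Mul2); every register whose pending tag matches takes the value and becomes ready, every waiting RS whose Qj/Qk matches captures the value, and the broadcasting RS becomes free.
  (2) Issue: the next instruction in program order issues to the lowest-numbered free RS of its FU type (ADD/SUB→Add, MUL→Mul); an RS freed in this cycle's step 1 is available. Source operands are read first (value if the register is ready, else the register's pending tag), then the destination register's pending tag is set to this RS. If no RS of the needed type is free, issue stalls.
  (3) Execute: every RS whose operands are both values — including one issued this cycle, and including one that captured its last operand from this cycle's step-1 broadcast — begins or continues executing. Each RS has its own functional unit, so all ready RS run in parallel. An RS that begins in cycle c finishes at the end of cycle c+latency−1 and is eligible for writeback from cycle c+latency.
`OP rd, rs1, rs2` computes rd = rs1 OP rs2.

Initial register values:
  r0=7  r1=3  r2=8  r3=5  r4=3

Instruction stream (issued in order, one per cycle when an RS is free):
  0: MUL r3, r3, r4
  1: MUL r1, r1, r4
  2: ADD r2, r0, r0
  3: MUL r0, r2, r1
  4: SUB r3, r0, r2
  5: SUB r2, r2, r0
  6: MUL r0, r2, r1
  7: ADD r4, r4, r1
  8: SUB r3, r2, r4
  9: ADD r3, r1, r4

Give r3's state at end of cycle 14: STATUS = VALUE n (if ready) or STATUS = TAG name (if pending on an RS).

STATUS = TAG Add2

c1: issue MUL r3<-Mul1 | r0:7,r1:3,r2:8,r3:Mul1,r4:3
c2: issue MUL r1<-Mul2 | r0:7,r1:Mul2,r2:8,r3:Mul1,r4:3
c3: issue ADD r2<-Add1 | r0:7,r1:Mul2,r2:Add1,r3:Mul1,r4:3
c4: stall | r0:7,r1:Mul2,r2:Add1,r3:Mul1,r4:3
c5: CDB Add1=14; stall | r0:7,r1:Mul2,r2:14,r3:Mul1,r4:3
c6: CDB Mul1=15; issue MUL r0<-Mul1 | r0:Mul1,r1:Mul2,r2:14,r3:15,r4:3
c7: CDB Mul2=9; issue SUB r3<-Add1 | r0:Mul1,r1:9,r2:14,r3:Add1,r4:3
c8: issue SUB r2<-Add2 | r0:Mul1,r1:9,r2:Add2,r3:Add1,r4:3
c9: issue MUL r0<-Mul2 | r0:Mul2,r1:9,r2:Add2,r3:Add1,r4:3
c10: stall | r0:Mul2,r1:9,r2:Add2,r3:Add1,r4:3
c11: CDB Mul1=126; stall | r0:Mul2,r1:9,r2:Add2,r3:Add1,r4:3
c12: stall | r0:Mul2,r1:9,r2:Add2,r3:Add1,r4:3
c13: CDB Add1=112; issue ADD r4<-Add1 | r0:Mul2,r1:9,r2:Add2,r3:112,r4:Add1
c14: CDB Add2=-112; issue SUB r3<-Add2 | r0:Mul2,r1:9,r2:-112,r3:Add2,r4:Add1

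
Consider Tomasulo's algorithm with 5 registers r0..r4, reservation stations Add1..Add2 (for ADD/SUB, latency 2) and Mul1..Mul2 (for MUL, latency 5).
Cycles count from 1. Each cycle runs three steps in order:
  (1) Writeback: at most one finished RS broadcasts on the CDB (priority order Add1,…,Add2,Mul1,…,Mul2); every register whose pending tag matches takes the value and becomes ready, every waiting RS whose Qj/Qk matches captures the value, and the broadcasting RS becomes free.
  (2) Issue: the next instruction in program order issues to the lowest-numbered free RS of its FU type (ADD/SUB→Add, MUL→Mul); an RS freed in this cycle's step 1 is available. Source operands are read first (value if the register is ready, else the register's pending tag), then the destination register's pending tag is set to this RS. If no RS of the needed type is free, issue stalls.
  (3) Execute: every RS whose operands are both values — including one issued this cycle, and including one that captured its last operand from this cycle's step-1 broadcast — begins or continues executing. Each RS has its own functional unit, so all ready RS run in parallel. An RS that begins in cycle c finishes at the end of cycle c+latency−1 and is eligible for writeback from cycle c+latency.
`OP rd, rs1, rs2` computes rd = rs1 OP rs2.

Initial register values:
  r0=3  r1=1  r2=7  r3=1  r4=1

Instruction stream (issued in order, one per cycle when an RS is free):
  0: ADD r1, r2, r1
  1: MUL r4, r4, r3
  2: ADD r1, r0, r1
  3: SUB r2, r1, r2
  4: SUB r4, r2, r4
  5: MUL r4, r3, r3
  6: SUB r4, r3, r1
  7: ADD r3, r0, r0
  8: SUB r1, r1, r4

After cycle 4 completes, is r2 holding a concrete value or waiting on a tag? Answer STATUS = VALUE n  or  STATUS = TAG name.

cycle 1: issue ADD r1<-Add1 // r0:3,r1:Add1,r2:7,r3:1,r4:1
cycle 2: issue MUL r4<-Mul1 // r0:3,r1:Add1,r2:7,r3:1,r4:Mul1
cycle 3: CDB Add1=8; issue ADD r1<-Add1 // r0:3,r1:Add1,r2:7,r3:1,r4:Mul1
cycle 4: issue SUB r2<-Add2 // r0:3,r1:Add1,r2:Add2,r3:1,r4:Mul1

STATUS = TAG Add2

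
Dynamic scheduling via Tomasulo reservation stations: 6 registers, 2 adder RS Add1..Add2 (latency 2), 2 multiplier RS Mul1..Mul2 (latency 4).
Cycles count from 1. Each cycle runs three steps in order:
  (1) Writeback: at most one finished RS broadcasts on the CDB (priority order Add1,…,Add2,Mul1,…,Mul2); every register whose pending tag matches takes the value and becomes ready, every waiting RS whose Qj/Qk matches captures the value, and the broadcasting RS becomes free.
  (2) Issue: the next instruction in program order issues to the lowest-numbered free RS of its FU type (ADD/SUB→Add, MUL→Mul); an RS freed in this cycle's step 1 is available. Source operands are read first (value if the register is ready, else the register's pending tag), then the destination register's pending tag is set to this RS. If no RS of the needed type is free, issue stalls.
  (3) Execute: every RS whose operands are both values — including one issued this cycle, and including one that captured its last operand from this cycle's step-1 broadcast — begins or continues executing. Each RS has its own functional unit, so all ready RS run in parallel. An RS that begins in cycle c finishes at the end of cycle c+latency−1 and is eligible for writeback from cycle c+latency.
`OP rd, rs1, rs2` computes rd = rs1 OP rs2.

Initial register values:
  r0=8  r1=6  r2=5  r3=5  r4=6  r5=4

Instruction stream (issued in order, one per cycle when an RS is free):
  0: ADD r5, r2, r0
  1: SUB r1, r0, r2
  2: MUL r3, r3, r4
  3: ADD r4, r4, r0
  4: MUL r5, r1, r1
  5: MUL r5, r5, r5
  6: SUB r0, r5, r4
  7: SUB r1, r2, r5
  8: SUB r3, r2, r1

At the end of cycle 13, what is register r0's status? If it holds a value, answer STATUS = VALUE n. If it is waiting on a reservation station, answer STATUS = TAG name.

c1: issue ADD r5<-Add1 | r0:8,r1:6,r2:5,r3:5,r4:6,r5:Add1
c2: issue SUB r1<-Add2 | r0:8,r1:Add2,r2:5,r3:5,r4:6,r5:Add1
c3: CDB Add1=13; issue MUL r3<-Mul1 | r0:8,r1:Add2,r2:5,r3:Mul1,r4:6,r5:13
c4: CDB Add2=3; issue ADD r4<-Add1 | r0:8,r1:3,r2:5,r3:Mul1,r4:Add1,r5:13
c5: issue MUL r5<-Mul2 | r0:8,r1:3,r2:5,r3:Mul1,r4:Add1,r5:Mul2
c6: CDB Add1=14; stall | r0:8,r1:3,r2:5,r3:Mul1,r4:14,r5:Mul2
c7: CDB Mul1=30; issue MUL r5<-Mul1 | r0:8,r1:3,r2:5,r3:30,r4:14,r5:Mul1
c8: issue SUB r0<-Add1 | r0:Add1,r1:3,r2:5,r3:30,r4:14,r5:Mul1
c9: CDB Mul2=9; issue SUB r1<-Add2 | r0:Add1,r1:Add2,r2:5,r3:30,r4:14,r5:Mul1
c10: stall | r0:Add1,r1:Add2,r2:5,r3:30,r4:14,r5:Mul1
c11: stall | r0:Add1,r1:Add2,r2:5,r3:30,r4:14,r5:Mul1
c12: stall | r0:Add1,r1:Add2,r2:5,r3:30,r4:14,r5:Mul1
c13: CDB Mul1=81; stall | r0:Add1,r1:Add2,r2:5,r3:30,r4:14,r5:81

STATUS = TAG Add1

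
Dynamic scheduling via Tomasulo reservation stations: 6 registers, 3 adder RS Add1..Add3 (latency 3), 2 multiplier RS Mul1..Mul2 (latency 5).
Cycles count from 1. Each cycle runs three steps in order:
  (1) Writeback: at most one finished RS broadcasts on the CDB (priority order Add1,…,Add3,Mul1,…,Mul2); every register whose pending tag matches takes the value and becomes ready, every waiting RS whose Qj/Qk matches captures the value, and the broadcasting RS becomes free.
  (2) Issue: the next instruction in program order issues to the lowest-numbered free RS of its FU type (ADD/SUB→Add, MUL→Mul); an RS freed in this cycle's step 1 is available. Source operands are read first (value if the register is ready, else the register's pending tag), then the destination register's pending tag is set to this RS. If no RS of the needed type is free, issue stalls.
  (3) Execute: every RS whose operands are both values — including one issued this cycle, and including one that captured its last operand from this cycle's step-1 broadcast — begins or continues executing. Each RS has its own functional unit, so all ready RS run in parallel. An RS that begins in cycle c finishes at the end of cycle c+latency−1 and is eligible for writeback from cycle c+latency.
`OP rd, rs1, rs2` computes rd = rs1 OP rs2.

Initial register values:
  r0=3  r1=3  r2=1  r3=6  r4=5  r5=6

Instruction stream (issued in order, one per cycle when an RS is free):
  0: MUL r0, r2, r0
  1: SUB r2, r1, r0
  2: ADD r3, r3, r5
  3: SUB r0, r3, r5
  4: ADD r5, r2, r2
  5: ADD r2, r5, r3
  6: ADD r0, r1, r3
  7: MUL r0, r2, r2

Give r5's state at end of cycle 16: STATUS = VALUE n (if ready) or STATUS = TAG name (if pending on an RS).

cycle 1: issue MUL r0<-Mul1 // r0:Mul1,r1:3,r2:1,r3:6,r4:5,r5:6
cycle 2: issue SUB r2<-Add1 // r0:Mul1,r1:3,r2:Add1,r3:6,r4:5,r5:6
cycle 3: issue ADD r3<-Add2 // r0:Mul1,r1:3,r2:Add1,r3:Add2,r4:5,r5:6
cycle 4: issue SUB r0<-Add3 // r0:Add3,r1:3,r2:Add1,r3:Add2,r4:5,r5:6
cycle 5: stall // r0:Add3,r1:3,r2:Add1,r3:Add2,r4:5,r5:6
cycle 6: CDB Add2=12; issue ADD r5<-Add2 // r0:Add3,r1:3,r2:Add1,r3:12,r4:5,r5:Add2
cycle 7: CDB Mul1=3; stall // r0:Add3,r1:3,r2:Add1,r3:12,r4:5,r5:Add2
cycle 8: stall // r0:Add3,r1:3,r2:Add1,r3:12,r4:5,r5:Add2
cycle 9: CDB Add3=6; issue ADD r2<-Add3 // r0:6,r1:3,r2:Add3,r3:12,r4:5,r5:Add2
cycle 10: CDB Add1=0; issue ADD r0<-Add1 // r0:Add1,r1:3,r2:Add3,r3:12,r4:5,r5:Add2
cycle 11: issue MUL r0<-Mul1 // r0:Mul1,r1:3,r2:Add3,r3:12,r4:5,r5:Add2
cycle 12: - // r0:Mul1,r1:3,r2:Add3,r3:12,r4:5,r5:Add2
cycle 13: CDB Add1=15 // r0:Mul1,r1:3,r2:Add3,r3:12,r4:5,r5:Add2
cycle 14: CDB Add2=0 // r0:Mul1,r1:3,r2:Add3,r3:12,r4:5,r5:0
cycle 15: - // r0:Mul1,r1:3,r2:Add3,r3:12,r4:5,r5:0
cycle 16: - // r0:Mul1,r1:3,r2:Add3,r3:12,r4:5,r5:0

STATUS = VALUE 0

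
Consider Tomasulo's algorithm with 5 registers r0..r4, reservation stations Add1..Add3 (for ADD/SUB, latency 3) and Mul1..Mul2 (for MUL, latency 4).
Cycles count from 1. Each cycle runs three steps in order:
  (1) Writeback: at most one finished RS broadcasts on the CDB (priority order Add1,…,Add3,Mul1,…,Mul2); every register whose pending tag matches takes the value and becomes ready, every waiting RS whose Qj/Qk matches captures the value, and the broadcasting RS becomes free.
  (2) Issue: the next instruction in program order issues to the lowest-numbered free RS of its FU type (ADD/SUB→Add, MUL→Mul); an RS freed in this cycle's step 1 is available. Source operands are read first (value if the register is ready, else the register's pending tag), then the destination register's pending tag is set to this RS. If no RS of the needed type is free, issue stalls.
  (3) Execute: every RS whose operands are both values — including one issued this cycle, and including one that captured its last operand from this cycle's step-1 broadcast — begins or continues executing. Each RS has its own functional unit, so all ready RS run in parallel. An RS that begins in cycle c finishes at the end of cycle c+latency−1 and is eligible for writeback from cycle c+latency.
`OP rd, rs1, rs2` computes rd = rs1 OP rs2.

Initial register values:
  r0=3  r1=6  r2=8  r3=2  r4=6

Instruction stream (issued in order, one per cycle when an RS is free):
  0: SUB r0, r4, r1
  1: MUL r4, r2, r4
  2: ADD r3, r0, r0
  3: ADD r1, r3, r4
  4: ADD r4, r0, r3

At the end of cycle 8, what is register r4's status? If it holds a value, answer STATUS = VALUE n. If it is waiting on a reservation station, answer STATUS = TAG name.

STATUS = TAG Add3

  c1: issue SUB r0<-Add1  regs: r0:Add1,r1:6,r2:8,r3:2,r4:6
  c2: issue MUL r4<-Mul1  regs: r0:Add1,r1:6,r2:8,r3:2,r4:Mul1
  c3: issue ADD r3<-Add2  regs: r0:Add1,r1:6,r2:8,r3:Add2,r4:Mul1
  c4: CDB Add1=0; issue ADD r1<-Add1  regs: r0:0,r1:Add1,r2:8,r3:Add2,r4:Mul1
  c5: issue ADD r4<-Add3  regs: r0:0,r1:Add1,r2:8,r3:Add2,r4:Add3
  c6: CDB Mul1=48  regs: r0:0,r1:Add1,r2:8,r3:Add2,r4:Add3
  c7: CDB Add2=0  regs: r0:0,r1:Add1,r2:8,r3:0,r4:Add3
  c8: -  regs: r0:0,r1:Add1,r2:8,r3:0,r4:Add3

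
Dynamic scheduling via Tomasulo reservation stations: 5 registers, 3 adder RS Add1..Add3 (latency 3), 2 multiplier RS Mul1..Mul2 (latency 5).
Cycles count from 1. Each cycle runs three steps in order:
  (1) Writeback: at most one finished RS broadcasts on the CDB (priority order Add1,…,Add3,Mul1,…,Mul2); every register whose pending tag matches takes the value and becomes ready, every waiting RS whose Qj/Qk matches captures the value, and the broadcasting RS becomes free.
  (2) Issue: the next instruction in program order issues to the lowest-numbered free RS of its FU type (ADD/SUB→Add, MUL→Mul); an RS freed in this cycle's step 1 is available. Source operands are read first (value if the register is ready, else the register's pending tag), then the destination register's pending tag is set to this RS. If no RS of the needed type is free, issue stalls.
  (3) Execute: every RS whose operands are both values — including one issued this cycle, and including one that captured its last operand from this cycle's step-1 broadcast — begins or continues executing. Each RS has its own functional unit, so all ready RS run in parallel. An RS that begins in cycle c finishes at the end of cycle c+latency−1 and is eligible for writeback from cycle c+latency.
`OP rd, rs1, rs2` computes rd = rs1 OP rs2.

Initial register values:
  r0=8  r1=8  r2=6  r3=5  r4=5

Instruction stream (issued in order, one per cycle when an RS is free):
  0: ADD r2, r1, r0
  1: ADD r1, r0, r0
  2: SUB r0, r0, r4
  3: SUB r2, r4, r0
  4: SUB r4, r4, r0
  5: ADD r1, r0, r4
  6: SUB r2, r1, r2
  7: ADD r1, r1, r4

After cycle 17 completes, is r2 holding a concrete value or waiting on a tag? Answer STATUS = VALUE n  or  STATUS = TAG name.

  c1: issue ADD r2<-Add1  regs: r0:8,r1:8,r2:Add1,r3:5,r4:5
  c2: issue ADD r1<-Add2  regs: r0:8,r1:Add2,r2:Add1,r3:5,r4:5
  c3: issue SUB r0<-Add3  regs: r0:Add3,r1:Add2,r2:Add1,r3:5,r4:5
  c4: CDB Add1=16; issue SUB r2<-Add1  regs: r0:Add3,r1:Add2,r2:Add1,r3:5,r4:5
  c5: CDB Add2=16; issue SUB r4<-Add2  regs: r0:Add3,r1:16,r2:Add1,r3:5,r4:Add2
  c6: CDB Add3=3; issue ADD r1<-Add3  regs: r0:3,r1:Add3,r2:Add1,r3:5,r4:Add2
  c7: stall  regs: r0:3,r1:Add3,r2:Add1,r3:5,r4:Add2
  c8: stall  regs: r0:3,r1:Add3,r2:Add1,r3:5,r4:Add2
  c9: CDB Add1=2; issue SUB r2<-Add1  regs: r0:3,r1:Add3,r2:Add1,r3:5,r4:Add2
  c10: CDB Add2=2; issue ADD r1<-Add2  regs: r0:3,r1:Add2,r2:Add1,r3:5,r4:2
  c11: -  regs: r0:3,r1:Add2,r2:Add1,r3:5,r4:2
  c12: -  regs: r0:3,r1:Add2,r2:Add1,r3:5,r4:2
  c13: CDB Add3=5  regs: r0:3,r1:Add2,r2:Add1,r3:5,r4:2
  c14: -  regs: r0:3,r1:Add2,r2:Add1,r3:5,r4:2
  c15: -  regs: r0:3,r1:Add2,r2:Add1,r3:5,r4:2
  c16: CDB Add1=3  regs: r0:3,r1:Add2,r2:3,r3:5,r4:2
  c17: CDB Add2=7  regs: r0:3,r1:7,r2:3,r3:5,r4:2

STATUS = VALUE 3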